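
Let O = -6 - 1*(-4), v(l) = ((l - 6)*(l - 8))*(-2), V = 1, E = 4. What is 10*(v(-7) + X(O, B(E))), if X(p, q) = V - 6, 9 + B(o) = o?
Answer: -3950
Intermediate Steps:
v(l) = -2*(-8 + l)*(-6 + l) (v(l) = ((-6 + l)*(-8 + l))*(-2) = ((-8 + l)*(-6 + l))*(-2) = -2*(-8 + l)*(-6 + l))
B(o) = -9 + o
O = -2 (O = -6 + 4 = -2)
X(p, q) = -5 (X(p, q) = 1 - 6 = -5)
10*(v(-7) + X(O, B(E))) = 10*((-96 - 2*(-7)**2 + 28*(-7)) - 5) = 10*((-96 - 2*49 - 196) - 5) = 10*((-96 - 98 - 196) - 5) = 10*(-390 - 5) = 10*(-395) = -3950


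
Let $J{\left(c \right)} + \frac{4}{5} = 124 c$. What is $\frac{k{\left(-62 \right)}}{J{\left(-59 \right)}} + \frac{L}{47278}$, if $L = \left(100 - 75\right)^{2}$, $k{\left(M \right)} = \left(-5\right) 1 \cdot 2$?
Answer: $\frac{6307225}{432404588} \approx 0.014586$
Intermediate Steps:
$J{\left(c \right)} = - \frac{4}{5} + 124 c$
$k{\left(M \right)} = -10$ ($k{\left(M \right)} = \left(-5\right) 2 = -10$)
$L = 625$ ($L = 25^{2} = 625$)
$\frac{k{\left(-62 \right)}}{J{\left(-59 \right)}} + \frac{L}{47278} = - \frac{10}{- \frac{4}{5} + 124 \left(-59\right)} + \frac{625}{47278} = - \frac{10}{- \frac{4}{5} - 7316} + 625 \cdot \frac{1}{47278} = - \frac{10}{- \frac{36584}{5}} + \frac{625}{47278} = \left(-10\right) \left(- \frac{5}{36584}\right) + \frac{625}{47278} = \frac{25}{18292} + \frac{625}{47278} = \frac{6307225}{432404588}$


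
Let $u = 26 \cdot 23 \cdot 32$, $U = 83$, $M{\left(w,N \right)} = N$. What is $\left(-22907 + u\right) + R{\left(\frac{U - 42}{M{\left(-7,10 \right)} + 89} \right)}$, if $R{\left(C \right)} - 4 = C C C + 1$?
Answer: $- \frac{3654077113}{970299} \approx -3765.9$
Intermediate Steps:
$R{\left(C \right)} = 5 + C^{3}$ ($R{\left(C \right)} = 4 + \left(C C C + 1\right) = 4 + \left(C C^{2} + 1\right) = 4 + \left(C^{3} + 1\right) = 4 + \left(1 + C^{3}\right) = 5 + C^{3}$)
$u = 19136$ ($u = 598 \cdot 32 = 19136$)
$\left(-22907 + u\right) + R{\left(\frac{U - 42}{M{\left(-7,10 \right)} + 89} \right)} = \left(-22907 + 19136\right) + \left(5 + \left(\frac{83 - 42}{10 + 89}\right)^{3}\right) = -3771 + \left(5 + \left(\frac{41}{99}\right)^{3}\right) = -3771 + \left(5 + \frac{68921}{970299}\right) = -3771 + \frac{4920416}{970299} = - \frac{3654077113}{970299}$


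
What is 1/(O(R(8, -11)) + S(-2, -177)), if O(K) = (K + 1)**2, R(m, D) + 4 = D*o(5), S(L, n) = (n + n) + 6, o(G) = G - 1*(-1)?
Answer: 1/4413 ≈ 0.00022660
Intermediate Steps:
o(G) = 1 + G (o(G) = G + 1 = 1 + G)
S(L, n) = 6 + 2*n (S(L, n) = 2*n + 6 = 6 + 2*n)
R(m, D) = -4 + 6*D (R(m, D) = -4 + D*(1 + 5) = -4 + D*6 = -4 + 6*D)
O(K) = (1 + K)**2
1/(O(R(8, -11)) + S(-2, -177)) = 1/((1 + (-4 + 6*(-11)))**2 + (6 + 2*(-177))) = 1/((1 + (-4 - 66))**2 + (6 - 354)) = 1/((1 - 70)**2 - 348) = 1/((-69)**2 - 348) = 1/(4761 - 348) = 1/4413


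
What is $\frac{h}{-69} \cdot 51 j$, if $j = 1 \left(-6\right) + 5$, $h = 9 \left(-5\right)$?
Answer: $- \frac{765}{23} \approx -33.261$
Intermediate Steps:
$h = -45$
$j = -1$ ($j = -6 + 5 = -1$)
$\frac{h}{-69} \cdot 51 j = - \frac{45}{-69} \cdot 51 \left(-1\right) = \left(-45\right) \left(- \frac{1}{69}\right) 51 \left(-1\right) = \frac{15}{23} \cdot 51 \left(-1\right) = \frac{765}{23} \left(-1\right) = - \frac{765}{23}$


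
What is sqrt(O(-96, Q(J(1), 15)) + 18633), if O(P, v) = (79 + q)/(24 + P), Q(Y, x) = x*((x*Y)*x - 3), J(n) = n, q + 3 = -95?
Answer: sqrt(2683190)/12 ≈ 136.50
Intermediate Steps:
q = -98 (q = -3 - 95 = -98)
Q(Y, x) = x*(-3 + Y*x**2) (Q(Y, x) = x*((Y*x)*x - 3) = x*(Y*x**2 - 3) = x*(-3 + Y*x**2))
O(P, v) = -19/(24 + P) (O(P, v) = (79 - 98)/(24 + P) = -19/(24 + P))
sqrt(O(-96, Q(J(1), 15)) + 18633) = sqrt(-19/(24 - 96) + 18633) = sqrt(-19/(-72) + 18633) = sqrt(-19*(-1/72) + 18633) = sqrt(19/72 + 18633) = sqrt(1341595/72) = sqrt(2683190)/12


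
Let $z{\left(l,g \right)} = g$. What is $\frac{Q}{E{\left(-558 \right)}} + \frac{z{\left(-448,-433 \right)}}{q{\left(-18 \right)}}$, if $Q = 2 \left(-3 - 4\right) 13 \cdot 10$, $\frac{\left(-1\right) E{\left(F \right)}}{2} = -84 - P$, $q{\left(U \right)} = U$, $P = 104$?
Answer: $\frac{8128}{423} \approx 19.215$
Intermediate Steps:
$E{\left(F \right)} = 376$ ($E{\left(F \right)} = - 2 \left(-84 - 104\right) = \left(-2\right) \left(-188\right) = 376$)
$Q = -1820$ ($Q = 2 \left(-7\right) 13 \cdot 10 = \left(-14\right) 13 \cdot 10 = \left(-182\right) 10 = -1820$)
$\frac{Q}{E{\left(-558 \right)}} + \frac{z{\left(-448,-433 \right)}}{q{\left(-18 \right)}} = - \frac{1820}{376} - \frac{433}{-18} = \left(-1820\right) \frac{1}{376} - - \frac{433}{18} = - \frac{455}{94} + \frac{433}{18} = \frac{8128}{423}$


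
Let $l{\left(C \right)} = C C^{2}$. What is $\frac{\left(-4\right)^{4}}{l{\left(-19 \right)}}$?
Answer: $- \frac{256}{6859} \approx -0.037323$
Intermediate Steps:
$l{\left(C \right)} = C^{3}$
$\frac{\left(-4\right)^{4}}{l{\left(-19 \right)}} = \frac{\left(-4\right)^{4}}{\left(-19\right)^{3}} = \frac{256}{-6859} = 256 \left(- \frac{1}{6859}\right) = - \frac{256}{6859}$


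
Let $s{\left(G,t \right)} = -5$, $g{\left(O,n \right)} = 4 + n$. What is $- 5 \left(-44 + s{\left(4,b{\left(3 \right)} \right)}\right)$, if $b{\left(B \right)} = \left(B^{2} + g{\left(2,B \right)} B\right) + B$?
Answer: $245$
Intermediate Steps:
$b{\left(B \right)} = B + B^{2} + B \left(4 + B\right)$ ($b{\left(B \right)} = \left(B^{2} + \left(4 + B\right) B\right) + B = \left(B^{2} + B \left(4 + B\right)\right) + B = B + B^{2} + B \left(4 + B\right)$)
$- 5 \left(-44 + s{\left(4,b{\left(3 \right)} \right)}\right) = - 5 \left(-44 - 5\right) = \left(-5\right) \left(-49\right) = 245$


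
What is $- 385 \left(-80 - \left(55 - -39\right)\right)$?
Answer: $66990$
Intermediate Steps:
$- 385 \left(-80 - \left(55 - -39\right)\right) = - 385 \left(-80 - \left(55 + 39\right)\right) = - 385 \left(-80 - 94\right) = \left(-385\right) \left(-174\right) = 66990$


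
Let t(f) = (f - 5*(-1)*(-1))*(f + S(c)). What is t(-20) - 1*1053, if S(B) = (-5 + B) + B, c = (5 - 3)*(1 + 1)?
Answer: -628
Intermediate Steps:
c = 4 (c = 2*2 = 4)
S(B) = -5 + 2*B
t(f) = (-5 + f)*(3 + f) (t(f) = (f - 5*(-1)*(-1))*(f + (-5 + 2*4)) = (f + 5*(-1))*(f + (-5 + 8)) = (f - 5)*(f + 3) = (-5 + f)*(3 + f))
t(-20) - 1*1053 = (-15 + (-20)² - 2*(-20)) - 1*1053 = (-15 + 400 + 40) - 1053 = 425 - 1053 = -628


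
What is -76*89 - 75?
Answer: -6839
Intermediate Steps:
-76*89 - 75 = -6764 - 75 = -6839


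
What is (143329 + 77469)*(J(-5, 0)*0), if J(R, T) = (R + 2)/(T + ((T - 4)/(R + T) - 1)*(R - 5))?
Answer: 0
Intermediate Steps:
J(R, T) = (2 + R)/(T + (-1 + (-4 + T)/(R + T))*(-5 + R)) (J(R, T) = (2 + R)/(T + ((-4 + T)/(R + T) - 1)*(-5 + R)) = (2 + R)/(T + (-1 + (-4 + T)/(R + T))*(-5 + R)))
(143329 + 77469)*(J(-5, 0)*0) = (143329 + 77469)*((((-5)² + 2*(-5) + 2*0 - 5*0)/(20 - 5 + 0² - 1*(-5)² - 5*0))*0) = 220798*(((25 - 10 + 0 + 0)/(20 - 5 + 0 - 1*25 + 0))*0) = 220798*((15/(20 - 5 + 0 - 25 + 0))*0) = 220798*((15/(-10))*0) = 220798*(-⅒*15*0) = 220798*(-3/2*0) = 220798*0 = 0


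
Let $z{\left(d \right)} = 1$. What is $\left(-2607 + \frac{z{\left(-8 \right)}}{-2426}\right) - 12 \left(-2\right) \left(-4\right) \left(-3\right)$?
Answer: $- \frac{5625895}{2426} \approx -2319.0$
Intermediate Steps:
$\left(-2607 + \frac{z{\left(-8 \right)}}{-2426}\right) - 12 \left(-2\right) \left(-4\right) \left(-3\right) = \left(-2607 + 1 \frac{1}{-2426}\right) - 12 \left(-2\right) \left(-4\right) \left(-3\right) = \left(-2607 + 1 \left(- \frac{1}{2426}\right)\right) - 12 \cdot 8 \left(-3\right) = \left(-2607 - \frac{1}{2426}\right) - -288 = - \frac{6324583}{2426} + 288 = - \frac{5625895}{2426}$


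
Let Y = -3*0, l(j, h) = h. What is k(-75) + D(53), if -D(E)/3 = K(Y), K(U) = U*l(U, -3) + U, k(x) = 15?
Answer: 15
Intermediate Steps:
Y = 0
K(U) = -2*U (K(U) = U*(-3) + U = -3*U + U = -2*U)
D(E) = 0 (D(E) = -(-6)*0 = -3*0 = 0)
k(-75) + D(53) = 15 + 0 = 15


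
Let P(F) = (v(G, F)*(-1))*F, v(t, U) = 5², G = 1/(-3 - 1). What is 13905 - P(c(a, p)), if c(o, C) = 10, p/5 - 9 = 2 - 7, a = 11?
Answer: 14155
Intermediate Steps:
G = -¼ (G = 1/(-4) = -¼ ≈ -0.25000)
v(t, U) = 25
p = 20 (p = 45 + 5*(2 - 7) = 45 + 5*(-5) = 45 - 25 = 20)
P(F) = -25*F (P(F) = (25*(-1))*F = -25*F)
13905 - P(c(a, p)) = 13905 - (-25)*10 = 13905 - 1*(-250) = 13905 + 250 = 14155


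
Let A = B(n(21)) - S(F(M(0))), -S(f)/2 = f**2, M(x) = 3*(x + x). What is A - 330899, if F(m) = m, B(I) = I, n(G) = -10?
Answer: -330909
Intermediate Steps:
M(x) = 6*x (M(x) = 3*(2*x) = 6*x)
S(f) = -2*f**2
A = -10 (A = -10 - (-2)*(6*0)**2 = -10 - (-2)*0**2 = -10 - (-2)*0 = -10 - 1*0 = -10 + 0 = -10)
A - 330899 = -10 - 330899 = -330909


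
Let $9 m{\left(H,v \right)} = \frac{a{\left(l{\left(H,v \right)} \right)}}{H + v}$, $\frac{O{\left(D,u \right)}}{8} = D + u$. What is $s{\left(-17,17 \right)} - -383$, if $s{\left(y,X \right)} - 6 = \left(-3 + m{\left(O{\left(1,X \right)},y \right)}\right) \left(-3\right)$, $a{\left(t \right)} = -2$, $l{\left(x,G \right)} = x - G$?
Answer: $\frac{151640}{381} \approx 398.01$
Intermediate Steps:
$O{\left(D,u \right)} = 8 D + 8 u$ ($O{\left(D,u \right)} = 8 \left(D + u\right) = 8 D + 8 u$)
$m{\left(H,v \right)} = - \frac{2}{9 \left(H + v\right)}$ ($m{\left(H,v \right)} = \frac{\left(-2\right) \frac{1}{H + v}}{9} = - \frac{2}{9 \left(H + v\right)}$)
$s{\left(y,X \right)} = 15 + \frac{6}{72 + 9 y + 72 X}$ ($s{\left(y,X \right)} = 6 + \left(-3 - \frac{2}{9 \left(8 \cdot 1 + 8 X\right) + 9 y}\right) \left(-3\right) = 6 + \left(-3 - \frac{2}{9 \left(8 + 8 X\right) + 9 y}\right) \left(-3\right) = 6 + \left(-3 - \frac{2}{\left(72 + 72 X\right) + 9 y}\right) \left(-3\right) = 6 + \left(-3 - \frac{2}{72 + 9 y + 72 X}\right) \left(-3\right) = 6 + \left(9 + \frac{6}{72 + 9 y + 72 X}\right) = 15 + \frac{6}{72 + 9 y + 72 X}$)
$s{\left(-17,17 \right)} - -383 = \frac{362 + 45 \left(-17\right) + 360 \cdot 17}{3 \left(8 - 17 + 8 \cdot 17\right)} - -383 = \frac{362 - 765 + 6120}{3 \left(8 - 17 + 136\right)} + 383 = \frac{1}{3} \cdot \frac{1}{127} \cdot 5717 + 383 = \frac{5717}{381} + 383 = \frac{151640}{381}$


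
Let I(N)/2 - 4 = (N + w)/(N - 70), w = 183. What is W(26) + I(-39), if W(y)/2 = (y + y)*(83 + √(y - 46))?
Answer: 941472/109 + 208*I*√5 ≈ 8637.4 + 465.1*I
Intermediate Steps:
W(y) = 4*y*(83 + √(-46 + y)) (W(y) = 2*((y + y)*(83 + √(y - 46))) = 2*((2*y)*(83 + √(-46 + y))) = 2*(2*y*(83 + √(-46 + y))) = 4*y*(83 + √(-46 + y)))
I(N) = 8 + 2*(183 + N)/(-70 + N) (I(N) = 8 + 2*((N + 183)/(N - 70)) = 8 + 2*((183 + N)/(-70 + N)) = 8 + 2*(183 + N)/(-70 + N))
W(26) + I(-39) = 4*26*(83 + √(-46 + 26)) + 2*(-97 + 5*(-39))/(-70 - 39) = 4*26*(83 + √(-20)) + 2*(-97 - 195)/(-109) = 4*26*(83 + 2*I*√5) + 2*(-1/109)*(-292) = (8632 + 208*I*√5) + 584/109 = 941472/109 + 208*I*√5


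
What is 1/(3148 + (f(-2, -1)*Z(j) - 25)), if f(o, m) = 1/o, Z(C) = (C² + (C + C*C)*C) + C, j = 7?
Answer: 1/2899 ≈ 0.00034495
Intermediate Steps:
Z(C) = C + C² + C*(C + C²) (Z(C) = (C² + (C + C²)*C) + C = (C² + C*(C + C²)) + C = C + C² + C*(C + C²))
1/(3148 + (f(-2, -1)*Z(j) - 25)) = 1/(3148 + ((7*(1 + 7² + 2*7))/(-2) - 25)) = 1/(3148 + (-7*(1 + 49 + 14)/2 - 25)) = 1/(3148 + (-7*64/2 - 25)) = 1/(3148 + (-½*448 - 25)) = 1/(3148 + (-224 - 25)) = 1/(3148 - 249) = 1/2899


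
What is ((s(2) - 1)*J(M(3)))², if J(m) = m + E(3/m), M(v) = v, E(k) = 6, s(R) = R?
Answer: 81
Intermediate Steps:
J(m) = 6 + m (J(m) = m + 6 = 6 + m)
((s(2) - 1)*J(M(3)))² = ((2 - 1)*(6 + 3))² = (1*9)² = 9² = 81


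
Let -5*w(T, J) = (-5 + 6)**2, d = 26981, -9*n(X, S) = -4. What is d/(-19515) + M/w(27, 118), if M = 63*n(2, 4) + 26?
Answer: -5296031/19515 ≈ -271.38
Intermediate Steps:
n(X, S) = 4/9 (n(X, S) = -1/9*(-4) = 4/9)
w(T, J) = -1/5 (w(T, J) = -(-5 + 6)**2/5 = -1/5*1**2 = -1/5*1 = -1/5)
M = 54 (M = 63*(4/9) + 26 = 28 + 26 = 54)
d/(-19515) + M/w(27, 118) = 26981/(-19515) + 54/(-1/5) = 26981*(-1/19515) + 54*(-5) = -26981/19515 - 270 = -5296031/19515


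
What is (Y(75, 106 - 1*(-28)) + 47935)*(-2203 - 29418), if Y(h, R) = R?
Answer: -1519989849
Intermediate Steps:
(Y(75, 106 - 1*(-28)) + 47935)*(-2203 - 29418) = ((106 - 1*(-28)) + 47935)*(-2203 - 29418) = ((106 + 28) + 47935)*(-31621) = (134 + 47935)*(-31621) = 48069*(-31621) = -1519989849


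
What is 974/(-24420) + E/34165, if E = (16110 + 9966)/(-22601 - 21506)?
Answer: -146837262389/3679888029510 ≈ -0.039903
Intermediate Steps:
E = -26076/44107 (E = 26076/(-44107) = 26076*(-1/44107) = -26076/44107 ≈ -0.59120)
974/(-24420) + E/34165 = 974/(-24420) - 26076/44107/34165 = 974*(-1/24420) - 26076/44107*1/34165 = -487/12210 - 26076/1506915655 = -146837262389/3679888029510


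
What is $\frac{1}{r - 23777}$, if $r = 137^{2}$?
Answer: $- \frac{1}{5008} \approx -0.00019968$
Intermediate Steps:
$r = 18769$
$\frac{1}{r - 23777} = \frac{1}{18769 - 23777} = \frac{1}{-5008} = - \frac{1}{5008}$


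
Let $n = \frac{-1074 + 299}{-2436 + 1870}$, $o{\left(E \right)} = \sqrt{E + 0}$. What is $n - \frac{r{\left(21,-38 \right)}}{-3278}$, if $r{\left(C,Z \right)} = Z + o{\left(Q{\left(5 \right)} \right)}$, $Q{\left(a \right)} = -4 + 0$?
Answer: $\frac{1259471}{927674} + \frac{i}{1639} \approx 1.3577 + 0.00061013 i$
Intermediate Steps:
$Q{\left(a \right)} = -4$
$o{\left(E \right)} = \sqrt{E}$
$r{\left(C,Z \right)} = Z + 2 i$ ($r{\left(C,Z \right)} = Z + \sqrt{-4} = Z + 2 i$)
$n = \frac{775}{566}$ ($n = - \frac{775}{-566} = \left(-775\right) \left(- \frac{1}{566}\right) = \frac{775}{566} \approx 1.3693$)
$n - \frac{r{\left(21,-38 \right)}}{-3278} = \frac{775}{566} - \frac{-38 + 2 i}{-3278} = \frac{775}{566} - \left(-38 + 2 i\right) \left(- \frac{1}{3278}\right) = \frac{775}{566} - \left(\frac{19}{1639} - \frac{i}{1639}\right) = \frac{1259471}{927674} + \frac{i}{1639}$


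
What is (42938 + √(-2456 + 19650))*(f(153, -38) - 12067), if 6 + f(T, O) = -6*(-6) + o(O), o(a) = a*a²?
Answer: -2872938642 - 66909*√17194 ≈ -2.8817e+9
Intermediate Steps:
o(a) = a³
f(T, O) = 30 + O³ (f(T, O) = -6 + (-6*(-6) + O³) = -6 + (36 + O³) = 30 + O³)
(42938 + √(-2456 + 19650))*(f(153, -38) - 12067) = (42938 + √(-2456 + 19650))*((30 + (-38)³) - 12067) = (42938 + √17194)*((30 - 54872) - 12067) = (42938 + √17194)*(-54842 - 12067) = (42938 + √17194)*(-66909) = -2872938642 - 66909*√17194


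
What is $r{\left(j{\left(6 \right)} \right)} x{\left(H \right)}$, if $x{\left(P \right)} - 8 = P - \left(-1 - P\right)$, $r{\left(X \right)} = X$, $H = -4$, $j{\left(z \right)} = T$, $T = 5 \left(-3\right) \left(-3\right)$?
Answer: $45$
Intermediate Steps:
$T = 45$ ($T = \left(-15\right) \left(-3\right) = 45$)
$j{\left(z \right)} = 45$
$x{\left(P \right)} = 9 + 2 P$ ($x{\left(P \right)} = 8 + \left(P - \left(-1 - P\right)\right) = 8 + \left(P + \left(1 + P\right)\right) = 8 + \left(1 + 2 P\right) = 9 + 2 P$)
$r{\left(j{\left(6 \right)} \right)} x{\left(H \right)} = 45 \left(9 + 2 \left(-4\right)\right) = 45 \left(9 - 8\right) = 45 \cdot 1 = 45$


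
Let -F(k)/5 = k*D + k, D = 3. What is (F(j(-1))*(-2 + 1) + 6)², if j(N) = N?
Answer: 196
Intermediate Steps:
F(k) = -20*k (F(k) = -5*(k*3 + k) = -5*(3*k + k) = -20*k)
(F(j(-1))*(-2 + 1) + 6)² = ((-20*(-1))*(-2 + 1) + 6)² = (20*(-1) + 6)² = (-20 + 6)² = (-14)² = 196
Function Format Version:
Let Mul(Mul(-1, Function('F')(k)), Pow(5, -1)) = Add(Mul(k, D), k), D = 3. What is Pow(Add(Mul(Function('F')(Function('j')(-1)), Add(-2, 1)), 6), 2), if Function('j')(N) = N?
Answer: 196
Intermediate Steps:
Function('F')(k) = Mul(-20, k) (Function('F')(k) = Mul(-5, Add(Mul(k, 3), k)) = Mul(-5, Add(Mul(3, k), k)) = Mul(-5, Mul(4, k)) = Mul(-20, k))
Pow(Add(Mul(Function('F')(Function('j')(-1)), Add(-2, 1)), 6), 2) = Pow(Add(Mul(Mul(-20, -1), Add(-2, 1)), 6), 2) = Pow(Add(Mul(20, -1), 6), 2) = Pow(Add(-20, 6), 2) = Pow(-14, 2) = 196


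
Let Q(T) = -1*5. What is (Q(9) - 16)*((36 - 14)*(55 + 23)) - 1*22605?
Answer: -58641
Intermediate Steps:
Q(T) = -5
(Q(9) - 16)*((36 - 14)*(55 + 23)) - 1*22605 = (-5 - 16)*((36 - 14)*(55 + 23)) - 1*22605 = -462*78 - 22605 = -21*1716 - 22605 = -36036 - 22605 = -58641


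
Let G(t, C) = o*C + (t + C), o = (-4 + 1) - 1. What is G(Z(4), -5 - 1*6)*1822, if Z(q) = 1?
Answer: 61948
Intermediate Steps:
o = -4 (o = -3 - 1 = -4)
G(t, C) = t - 3*C (G(t, C) = -4*C + (t + C) = -4*C + (C + t) = t - 3*C)
G(Z(4), -5 - 1*6)*1822 = (1 - 3*(-5 - 1*6))*1822 = (1 - 3*(-5 - 6))*1822 = (1 - 3*(-11))*1822 = (1 + 33)*1822 = 34*1822 = 61948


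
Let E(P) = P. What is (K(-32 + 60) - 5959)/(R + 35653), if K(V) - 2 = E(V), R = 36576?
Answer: -5929/72229 ≈ -0.082086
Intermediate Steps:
K(V) = 2 + V
(K(-32 + 60) - 5959)/(R + 35653) = ((2 + (-32 + 60)) - 5959)/(36576 + 35653) = ((2 + 28) - 5959)/72229 = (30 - 5959)*(1/72229) = -5929*1/72229 = -5929/72229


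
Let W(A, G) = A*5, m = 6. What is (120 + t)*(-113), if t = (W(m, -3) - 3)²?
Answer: -95937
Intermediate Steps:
W(A, G) = 5*A
t = 729 (t = (5*6 - 3)² = (30 - 3)² = 27² = 729)
(120 + t)*(-113) = (120 + 729)*(-113) = 849*(-113) = -95937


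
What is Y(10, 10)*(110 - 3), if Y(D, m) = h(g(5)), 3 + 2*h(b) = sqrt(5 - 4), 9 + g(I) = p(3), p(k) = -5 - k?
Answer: -107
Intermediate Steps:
g(I) = -17 (g(I) = -9 + (-5 - 1*3) = -9 + (-5 - 3) = -9 - 8 = -17)
h(b) = -1 (h(b) = -3/2 + sqrt(5 - 4)/2 = -3/2 + sqrt(1)/2 = -3/2 + (1/2)*1 = -3/2 + 1/2 = -1)
Y(D, m) = -1
Y(10, 10)*(110 - 3) = -(110 - 3) = -1*107 = -107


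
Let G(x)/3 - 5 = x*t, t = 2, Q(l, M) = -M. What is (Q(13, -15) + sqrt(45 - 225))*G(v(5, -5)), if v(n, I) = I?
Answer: -225 - 90*I*sqrt(5) ≈ -225.0 - 201.25*I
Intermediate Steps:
G(x) = 15 + 6*x (G(x) = 15 + 3*(x*2) = 15 + 3*(2*x) = 15 + 6*x)
(Q(13, -15) + sqrt(45 - 225))*G(v(5, -5)) = (-1*(-15) + sqrt(45 - 225))*(15 + 6*(-5)) = (15 + sqrt(-180))*(15 - 30) = (15 + 6*I*sqrt(5))*(-15) = -225 - 90*I*sqrt(5)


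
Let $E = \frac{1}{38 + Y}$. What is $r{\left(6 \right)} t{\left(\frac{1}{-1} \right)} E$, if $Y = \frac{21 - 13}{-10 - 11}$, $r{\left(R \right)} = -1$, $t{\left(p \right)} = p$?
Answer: $\frac{21}{790} \approx 0.026582$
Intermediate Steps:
$Y = - \frac{8}{21}$ ($Y = \frac{8}{-21} = 8 \left(- \frac{1}{21}\right) = - \frac{8}{21} \approx -0.38095$)
$E = \frac{21}{790}$ ($E = \frac{1}{38 - \frac{8}{21}} = \frac{1}{\frac{790}{21}} = \frac{21}{790} \approx 0.026582$)
$r{\left(6 \right)} t{\left(\frac{1}{-1} \right)} E = - \frac{1}{-1} \cdot \frac{21}{790} = \left(-1\right) \left(-1\right) \frac{21}{790} = 1 \cdot \frac{21}{790} = \frac{21}{790}$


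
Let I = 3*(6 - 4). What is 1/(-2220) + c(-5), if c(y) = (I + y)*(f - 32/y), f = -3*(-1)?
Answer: 20867/2220 ≈ 9.3996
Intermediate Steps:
f = 3
I = 6 (I = 3*2 = 6)
c(y) = (3 - 32/y)*(6 + y) (c(y) = (6 + y)*(3 - 32/y) = (3 - 32/y)*(6 + y))
1/(-2220) + c(-5) = 1/(-2220) + (-14 - 192/(-5) + 3*(-5)) = -1/2220 + (-14 - 192*(-1/5) - 15) = -1/2220 + (-14 + 192/5 - 15) = -1/2220 + 47/5 = 20867/2220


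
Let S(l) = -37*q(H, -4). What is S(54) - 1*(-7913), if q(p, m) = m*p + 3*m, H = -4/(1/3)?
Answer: 6581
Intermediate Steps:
H = -12 (H = -4/(1*(1/3)) = -4/1/3 = -4*3 = -12)
q(p, m) = 3*m + m*p
S(l) = -1332 (S(l) = -(-148)*(3 - 12) = -(-148)*(-9) = -37*36 = -1332)
S(54) - 1*(-7913) = -1332 - 1*(-7913) = -1332 + 7913 = 6581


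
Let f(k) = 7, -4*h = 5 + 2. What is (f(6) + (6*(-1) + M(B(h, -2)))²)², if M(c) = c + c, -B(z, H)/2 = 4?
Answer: 241081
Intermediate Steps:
h = -7/4 (h = -(5 + 2)/4 = -¼*7 = -7/4 ≈ -1.7500)
B(z, H) = -8 (B(z, H) = -2*4 = -8)
M(c) = 2*c
(f(6) + (6*(-1) + M(B(h, -2)))²)² = (7 + (6*(-1) + 2*(-8))²)² = (7 + (-6 - 16)²)² = (7 + (-22)²)² = (7 + 484)² = 491² = 241081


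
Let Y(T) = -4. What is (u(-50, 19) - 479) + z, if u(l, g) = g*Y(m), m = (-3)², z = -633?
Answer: -1188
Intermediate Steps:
m = 9
u(l, g) = -4*g (u(l, g) = g*(-4) = -4*g)
(u(-50, 19) - 479) + z = (-4*19 - 479) - 633 = (-76 - 479) - 633 = -555 - 633 = -1188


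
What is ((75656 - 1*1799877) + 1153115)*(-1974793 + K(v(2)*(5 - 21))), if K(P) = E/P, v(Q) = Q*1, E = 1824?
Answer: 1127848684100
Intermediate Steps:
v(Q) = Q
K(P) = 1824/P
((75656 - 1*1799877) + 1153115)*(-1974793 + K(v(2)*(5 - 21))) = ((75656 - 1*1799877) + 1153115)*(-1974793 + 1824/((2*(5 - 21)))) = ((75656 - 1799877) + 1153115)*(-1974793 + 1824/((2*(-16)))) = (-1724221 + 1153115)*(-1974793 + 1824/(-32)) = -571106*(-1974793 + 1824*(-1/32)) = -571106*(-1974793 - 57) = -571106*(-1974850) = 1127848684100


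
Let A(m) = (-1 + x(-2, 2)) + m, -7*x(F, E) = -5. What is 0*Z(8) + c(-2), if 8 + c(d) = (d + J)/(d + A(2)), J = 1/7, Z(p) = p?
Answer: -3/2 ≈ -1.5000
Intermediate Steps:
x(F, E) = 5/7 (x(F, E) = -⅐*(-5) = 5/7)
J = ⅐ ≈ 0.14286
A(m) = -2/7 + m (A(m) = (-1 + 5/7) + m = -2/7 + m)
c(d) = -8 + (⅐ + d)/(12/7 + d) (c(d) = -8 + (d + ⅐)/(d + (-2/7 + 2)) = -8 + (⅐ + d)/(d + 12/7) = -8 + (⅐ + d)/(12/7 + d))
0*Z(8) + c(-2) = 0*8 + (-95 - 49*(-2))/(12 + 7*(-2)) = 0 + (-95 + 98)/(12 - 14) = 0 + 3/(-2) = 0 - ½*3 = 0 - 3/2 = -3/2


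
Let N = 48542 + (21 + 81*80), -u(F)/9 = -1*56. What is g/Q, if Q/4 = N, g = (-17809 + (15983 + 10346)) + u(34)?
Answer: 2256/55043 ≈ 0.040986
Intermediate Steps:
u(F) = 504 (u(F) = -(-9)*56 = -9*(-56) = 504)
g = 9024 (g = (-17809 + (15983 + 10346)) + 504 = (-17809 + 26329) + 504 = 8520 + 504 = 9024)
N = 55043 (N = 48542 + (21 + 6480) = 48542 + 6501 = 55043)
Q = 220172 (Q = 4*55043 = 220172)
g/Q = 9024/220172 = 9024*(1/220172) = 2256/55043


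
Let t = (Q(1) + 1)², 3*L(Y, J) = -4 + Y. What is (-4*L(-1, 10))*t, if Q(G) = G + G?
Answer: 60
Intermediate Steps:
Q(G) = 2*G
L(Y, J) = -4/3 + Y/3 (L(Y, J) = (-4 + Y)/3 = -4/3 + Y/3)
t = 9 (t = (2*1 + 1)² = (2 + 1)² = 3² = 9)
(-4*L(-1, 10))*t = -4*(-4/3 + (⅓)*(-1))*9 = -4*(-4/3 - ⅓)*9 = -4*(-5/3)*9 = (20/3)*9 = 60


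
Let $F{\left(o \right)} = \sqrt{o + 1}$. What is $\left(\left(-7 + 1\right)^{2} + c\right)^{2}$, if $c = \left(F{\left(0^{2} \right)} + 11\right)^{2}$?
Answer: $32400$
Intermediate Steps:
$F{\left(o \right)} = \sqrt{1 + o}$
$c = 144$ ($c = \left(\sqrt{1 + 0^{2}} + 11\right)^{2} = \left(\sqrt{1 + 0} + 11\right)^{2} = \left(\sqrt{1} + 11\right)^{2} = \left(1 + 11\right)^{2} = 12^{2} = 144$)
$\left(\left(-7 + 1\right)^{2} + c\right)^{2} = \left(\left(-7 + 1\right)^{2} + 144\right)^{2} = \left(\left(-6\right)^{2} + 144\right)^{2} = \left(36 + 144\right)^{2} = 180^{2} = 32400$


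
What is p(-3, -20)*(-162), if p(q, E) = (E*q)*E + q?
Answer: 194886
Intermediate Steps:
p(q, E) = q + q*E² (p(q, E) = q*E² + q = q + q*E²)
p(-3, -20)*(-162) = -3*(1 + (-20)²)*(-162) = -3*(1 + 400)*(-162) = -3*401*(-162) = -1203*(-162) = 194886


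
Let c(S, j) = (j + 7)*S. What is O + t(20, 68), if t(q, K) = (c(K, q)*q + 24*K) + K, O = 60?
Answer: 38480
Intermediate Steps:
c(S, j) = S*(7 + j) (c(S, j) = (7 + j)*S = S*(7 + j))
t(q, K) = 25*K + K*q*(7 + q) (t(q, K) = ((K*(7 + q))*q + 24*K) + K = (K*q*(7 + q) + 24*K) + K = (24*K + K*q*(7 + q)) + K = 25*K + K*q*(7 + q))
O + t(20, 68) = 60 + 68*(25 + 20*(7 + 20)) = 60 + 68*(25 + 20*27) = 60 + 68*(25 + 540) = 60 + 68*565 = 60 + 38420 = 38480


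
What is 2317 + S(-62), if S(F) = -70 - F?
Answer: 2309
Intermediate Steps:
2317 + S(-62) = 2317 + (-70 - 1*(-62)) = 2317 + (-70 + 62) = 2317 - 8 = 2309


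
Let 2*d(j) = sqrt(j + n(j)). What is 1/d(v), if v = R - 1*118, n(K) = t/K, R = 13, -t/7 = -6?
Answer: -2*I*sqrt(2635)/527 ≈ -0.19481*I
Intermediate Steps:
t = 42 (t = -7*(-6) = 42)
n(K) = 42/K
v = -105 (v = 13 - 1*118 = 13 - 118 = -105)
d(j) = sqrt(j + 42/j)/2
1/d(v) = 1/(sqrt(-105 + 42/(-105))/2) = 1/(sqrt(-105 + 42*(-1/105))/2) = 1/(sqrt(-105 - 2/5)/2) = 1/(sqrt(-527/5)/2) = 1/((I*sqrt(2635)/5)/2) = 1/(I*sqrt(2635)/10) = -2*I*sqrt(2635)/527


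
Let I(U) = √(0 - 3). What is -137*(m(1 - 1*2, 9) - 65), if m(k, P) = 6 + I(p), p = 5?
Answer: 8083 - 137*I*√3 ≈ 8083.0 - 237.29*I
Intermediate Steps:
I(U) = I*√3 (I(U) = √(-3) = I*√3)
m(k, P) = 6 + I*√3
-137*(m(1 - 1*2, 9) - 65) = -137*((6 + I*√3) - 65) = -137*(-59 + I*√3) = 8083 - 137*I*√3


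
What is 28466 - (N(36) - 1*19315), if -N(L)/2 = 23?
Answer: 47827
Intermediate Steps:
N(L) = -46 (N(L) = -2*23 = -46)
28466 - (N(36) - 1*19315) = 28466 - (-46 - 1*19315) = 28466 - (-46 - 19315) = 28466 - 1*(-19361) = 28466 + 19361 = 47827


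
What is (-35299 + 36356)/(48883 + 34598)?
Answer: 1057/83481 ≈ 0.012662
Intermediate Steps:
(-35299 + 36356)/(48883 + 34598) = 1057/83481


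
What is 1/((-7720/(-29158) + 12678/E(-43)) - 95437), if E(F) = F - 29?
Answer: -174948/16727271383 ≈ -1.0459e-5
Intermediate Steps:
E(F) = -29 + F
1/((-7720/(-29158) + 12678/E(-43)) - 95437) = 1/((-7720/(-29158) + 12678/(-29 - 43)) - 95437) = 1/((-7720*(-1/29158) + 12678/(-72)) - 95437) = 1/((3860/14579 + 12678*(-1/72)) - 95437) = 1/((3860/14579 - 2113/12) - 95437) = 1/(-30759107/174948 - 95437) = 1/(-16727271383/174948) = -174948/16727271383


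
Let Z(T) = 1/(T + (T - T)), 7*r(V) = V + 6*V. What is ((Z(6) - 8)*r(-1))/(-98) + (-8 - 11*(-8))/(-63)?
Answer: -2381/1764 ≈ -1.3498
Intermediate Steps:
r(V) = V (r(V) = (V + 6*V)/7 = (7*V)/7 = V)
Z(T) = 1/T (Z(T) = 1/(T + 0) = 1/T)
((Z(6) - 8)*r(-1))/(-98) + (-8 - 11*(-8))/(-63) = ((1/6 - 8)*(-1))/(-98) + (-8 - 11*(-8))/(-63) = ((1/6 - 8)*(-1))*(-1/98) + (-8 + 88)*(-1/63) = -47/6*(-1)*(-1/98) + 80*(-1/63) = (47/6)*(-1/98) - 80/63 = -47/588 - 80/63 = -2381/1764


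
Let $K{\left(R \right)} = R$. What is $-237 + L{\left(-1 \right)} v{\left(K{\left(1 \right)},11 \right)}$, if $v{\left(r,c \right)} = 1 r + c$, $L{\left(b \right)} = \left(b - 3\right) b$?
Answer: $-189$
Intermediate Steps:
$L{\left(b \right)} = b \left(-3 + b\right)$ ($L{\left(b \right)} = \left(-3 + b\right) b = b \left(-3 + b\right)$)
$v{\left(r,c \right)} = c + r$ ($v{\left(r,c \right)} = r + c = c + r$)
$-237 + L{\left(-1 \right)} v{\left(K{\left(1 \right)},11 \right)} = -237 + - (-3 - 1) \left(11 + 1\right) = -237 + \left(-1\right) \left(-4\right) 12 = -237 + 4 \cdot 12 = -237 + 48 = -189$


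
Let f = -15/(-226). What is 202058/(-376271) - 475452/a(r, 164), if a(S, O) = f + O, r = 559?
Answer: -5776945827682/1993107487 ≈ -2898.5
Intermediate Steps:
f = 15/226 (f = -15*(-1/226) = 15/226 ≈ 0.066372)
a(S, O) = 15/226 + O
202058/(-376271) - 475452/a(r, 164) = 202058/(-376271) - 475452/(15/226 + 164) = 202058*(-1/376271) - 475452/37079/226 = -202058/376271 - 475452*226/37079 = -202058/376271 - 107452152/37079 = -5776945827682/1993107487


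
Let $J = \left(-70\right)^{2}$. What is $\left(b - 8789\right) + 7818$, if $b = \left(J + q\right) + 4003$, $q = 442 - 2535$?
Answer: $5839$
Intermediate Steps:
$q = -2093$
$J = 4900$
$b = 6810$ ($b = \left(4900 - 2093\right) + 4003 = 2807 + 4003 = 6810$)
$\left(b - 8789\right) + 7818 = \left(6810 - 8789\right) + 7818 = -1979 + 7818 = 5839$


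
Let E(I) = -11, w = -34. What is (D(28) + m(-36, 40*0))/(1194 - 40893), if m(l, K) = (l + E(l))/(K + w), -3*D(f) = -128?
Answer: -4493/4049298 ≈ -0.0011096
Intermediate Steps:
D(f) = 128/3 (D(f) = -1/3*(-128) = 128/3)
m(l, K) = (-11 + l)/(-34 + K) (m(l, K) = (l - 11)/(K - 34) = (-11 + l)/(-34 + K))
(D(28) + m(-36, 40*0))/(1194 - 40893) = (128/3 + (-11 - 36)/(-34 + 40*0))/(1194 - 40893) = (128/3 - 47/(-34 + 0))/(-39699) = (128/3 - 47/(-34))*(-1/39699) = (128/3 - 1/34*(-47))*(-1/39699) = (128/3 + 47/34)*(-1/39699) = (4493/102)*(-1/39699) = -4493/4049298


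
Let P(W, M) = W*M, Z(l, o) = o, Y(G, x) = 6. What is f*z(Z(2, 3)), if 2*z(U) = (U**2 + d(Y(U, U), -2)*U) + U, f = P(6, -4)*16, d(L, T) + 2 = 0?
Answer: -1152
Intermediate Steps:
d(L, T) = -2 (d(L, T) = -2 + 0 = -2)
P(W, M) = M*W
f = -384 (f = -4*6*16 = -24*16 = -384)
z(U) = U**2/2 - U/2 (z(U) = ((U**2 - 2*U) + U)/2 = (U**2 - U)/2 = U**2/2 - U/2)
f*z(Z(2, 3)) = -192*3*(-1 + 3) = -192*3*2 = -384*3 = -1152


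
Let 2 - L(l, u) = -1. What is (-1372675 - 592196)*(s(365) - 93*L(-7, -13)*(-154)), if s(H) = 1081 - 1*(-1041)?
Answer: -88592103648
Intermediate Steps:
s(H) = 2122 (s(H) = 1081 + 1041 = 2122)
L(l, u) = 3 (L(l, u) = 2 - 1*(-1) = 2 + 1 = 3)
(-1372675 - 592196)*(s(365) - 93*L(-7, -13)*(-154)) = (-1372675 - 592196)*(2122 - 93*3*(-154)) = -1964871*(2122 - 279*(-154)) = -1964871*(2122 + 42966) = -1964871*45088 = -88592103648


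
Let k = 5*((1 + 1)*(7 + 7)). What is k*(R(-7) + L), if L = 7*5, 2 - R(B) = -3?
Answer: 5600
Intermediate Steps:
R(B) = 5 (R(B) = 2 - 1*(-3) = 2 + 3 = 5)
L = 35
k = 140 (k = 5*(2*14) = 5*28 = 140)
k*(R(-7) + L) = 140*(5 + 35) = 140*40 = 5600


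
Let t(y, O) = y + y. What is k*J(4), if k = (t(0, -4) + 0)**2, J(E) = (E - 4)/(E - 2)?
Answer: 0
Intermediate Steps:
t(y, O) = 2*y
J(E) = (-4 + E)/(-2 + E)
k = 0 (k = (2*0 + 0)**2 = (0 + 0)**2 = 0**2 = 0)
k*J(4) = 0*((-4 + 4)/(-2 + 4)) = 0*(0/2) = 0*((1/2)*0) = 0*0 = 0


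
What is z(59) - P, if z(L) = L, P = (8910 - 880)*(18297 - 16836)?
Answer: -11731771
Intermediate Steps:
P = 11731830 (P = 8030*1461 = 11731830)
z(59) - P = 59 - 1*11731830 = 59 - 11731830 = -11731771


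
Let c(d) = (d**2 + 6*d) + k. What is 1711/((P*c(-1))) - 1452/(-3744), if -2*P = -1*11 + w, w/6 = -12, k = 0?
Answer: -1017449/129480 ≈ -7.8580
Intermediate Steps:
w = -72 (w = 6*(-12) = -72)
c(d) = d**2 + 6*d (c(d) = (d**2 + 6*d) + 0 = d**2 + 6*d)
P = 83/2 (P = -(-1*11 - 72)/2 = -(-11 - 72)/2 = -1/2*(-83) = 83/2 ≈ 41.500)
1711/((P*c(-1))) - 1452/(-3744) = 1711/((83*(-(6 - 1))/2)) - 1452/(-3744) = 1711/((83*(-1*5)/2)) - 1452*(-1/3744) = 1711/(((83/2)*(-5))) + 121/312 = 1711/(-415/2) + 121/312 = 1711*(-2/415) + 121/312 = -3422/415 + 121/312 = -1017449/129480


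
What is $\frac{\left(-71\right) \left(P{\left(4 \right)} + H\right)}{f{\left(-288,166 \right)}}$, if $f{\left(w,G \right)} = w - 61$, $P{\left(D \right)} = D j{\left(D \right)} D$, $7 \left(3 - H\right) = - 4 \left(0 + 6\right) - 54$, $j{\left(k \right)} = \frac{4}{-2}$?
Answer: $- \frac{8875}{2443} \approx -3.6328$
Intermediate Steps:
$j{\left(k \right)} = -2$ ($j{\left(k \right)} = 4 \left(- \frac{1}{2}\right) = -2$)
$H = \frac{99}{7}$ ($H = 3 - \frac{- 4 \left(0 + 6\right) - 54}{7} = 3 - \frac{\left(-4\right) 6 - 54}{7} = 3 - \frac{-24 - 54}{7} = 3 - - \frac{78}{7} = 3 + \frac{78}{7} = \frac{99}{7} \approx 14.143$)
$P{\left(D \right)} = - 2 D^{2}$ ($P{\left(D \right)} = D \left(-2\right) D = - 2 D D = - 2 D^{2}$)
$f{\left(w,G \right)} = -61 + w$ ($f{\left(w,G \right)} = w - 61 = -61 + w$)
$\frac{\left(-71\right) \left(P{\left(4 \right)} + H\right)}{f{\left(-288,166 \right)}} = \frac{\left(-71\right) \left(- 2 \cdot 4^{2} + \frac{99}{7}\right)}{-61 - 288} = \frac{\left(-71\right) \left(\left(-2\right) 16 + \frac{99}{7}\right)}{-349} = - 71 \left(-32 + \frac{99}{7}\right) \left(- \frac{1}{349}\right) = \left(-71\right) \left(- \frac{125}{7}\right) \left(- \frac{1}{349}\right) = \frac{8875}{7} \left(- \frac{1}{349}\right) = - \frac{8875}{2443}$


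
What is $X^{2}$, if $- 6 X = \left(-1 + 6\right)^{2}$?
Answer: $\frac{625}{36} \approx 17.361$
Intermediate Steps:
$X = - \frac{25}{6}$ ($X = - \frac{\left(-1 + 6\right)^{2}}{6} = - \frac{5^{2}}{6} = \left(- \frac{1}{6}\right) 25 = - \frac{25}{6} \approx -4.1667$)
$X^{2} = \left(- \frac{25}{6}\right)^{2} = \frac{625}{36}$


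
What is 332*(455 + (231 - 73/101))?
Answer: 22978716/101 ≈ 2.2751e+5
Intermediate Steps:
332*(455 + (231 - 73/101)) = 332*(455 + 23258/101) = 332*(69213/101) = 22978716/101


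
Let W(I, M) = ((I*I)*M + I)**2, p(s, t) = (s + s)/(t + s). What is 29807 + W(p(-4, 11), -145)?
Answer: 158727503/2401 ≈ 66109.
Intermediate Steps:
p(s, t) = 2*s/(s + t) (p(s, t) = (2*s)/(s + t) = 2*s/(s + t))
W(I, M) = (I + M*I**2)**2 (W(I, M) = (I**2*M + I)**2 = (M*I**2 + I)**2 = (I + M*I**2)**2)
29807 + W(p(-4, 11), -145) = 29807 + (2*(-4)/(-4 + 11))**2*(1 + (2*(-4)/(-4 + 11))*(-145))**2 = 29807 + (2*(-4)/7)**2*(1 + (2*(-4)/7)*(-145))**2 = 29807 + (2*(-4)*(1/7))**2*(1 + (2*(-4)*(1/7))*(-145))**2 = 29807 + (-8/7)**2*(1 - 8/7*(-145))**2 = 29807 + 64*(1 + 1160/7)**2/49 = 29807 + 64*(1167/7)**2/49 = 29807 + (64/49)*(1361889/49) = 29807 + 87160896/2401 = 158727503/2401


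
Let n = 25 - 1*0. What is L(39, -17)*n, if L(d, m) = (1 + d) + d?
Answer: 1975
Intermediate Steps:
L(d, m) = 1 + 2*d
n = 25 (n = 25 + 0 = 25)
L(39, -17)*n = (1 + 2*39)*25 = (1 + 78)*25 = 79*25 = 1975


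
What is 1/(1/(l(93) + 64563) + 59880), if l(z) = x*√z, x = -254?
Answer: 249243373206843/14924693191491791281 - 254*√93/14924693191491791281 ≈ 1.6700e-5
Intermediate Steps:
l(z) = -254*√z
1/(1/(l(93) + 64563) + 59880) = 1/(1/(-254*√93 + 64563) + 59880) = 1/(1/(64563 - 254*√93) + 59880) = 1/(59880 + 1/(64563 - 254*√93))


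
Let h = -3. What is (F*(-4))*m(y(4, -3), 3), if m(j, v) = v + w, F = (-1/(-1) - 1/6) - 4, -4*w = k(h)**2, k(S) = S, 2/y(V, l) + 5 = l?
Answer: 19/2 ≈ 9.5000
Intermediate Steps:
y(V, l) = 2/(-5 + l)
w = -9/4 (w = -1/4*(-3)**2 = -1/4*9 = -9/4 ≈ -2.2500)
F = -19/6 (F = (-1*(-1) - 1*1/6) - 4 = (1 - 1/6) - 4 = 5/6 - 4 = -19/6 ≈ -3.1667)
m(j, v) = -9/4 + v (m(j, v) = v - 9/4 = -9/4 + v)
(F*(-4))*m(y(4, -3), 3) = (-19/6*(-4))*(-9/4 + 3) = (38/3)*(3/4) = 19/2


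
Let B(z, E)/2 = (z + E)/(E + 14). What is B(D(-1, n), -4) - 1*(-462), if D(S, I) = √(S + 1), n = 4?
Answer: 2306/5 ≈ 461.20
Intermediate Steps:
D(S, I) = √(1 + S)
B(z, E) = 2*(E + z)/(14 + E) (B(z, E) = 2*((z + E)/(E + 14)) = 2*((E + z)/(14 + E)) = 2*(E + z)/(14 + E))
B(D(-1, n), -4) - 1*(-462) = 2*(-4 + √(1 - 1))/(14 - 4) - 1*(-462) = 2*(-4 + √0)/10 + 462 = 2*(⅒)*(-4 + 0) + 462 = 2*(⅒)*(-4) + 462 = -⅘ + 462 = 2306/5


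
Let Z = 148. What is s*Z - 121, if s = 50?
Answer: 7279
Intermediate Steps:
s*Z - 121 = 50*148 - 121 = 7400 - 121 = 7279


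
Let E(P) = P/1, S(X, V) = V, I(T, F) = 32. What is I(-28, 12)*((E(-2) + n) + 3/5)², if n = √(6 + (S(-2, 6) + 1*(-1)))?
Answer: 10368/25 - 448*√11/5 ≈ 117.55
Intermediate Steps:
E(P) = P (E(P) = P*1 = P)
n = √11 (n = √(6 + (6 + 1*(-1))) = √(6 + (6 - 1)) = √(6 + 5) = √11 ≈ 3.3166)
I(-28, 12)*((E(-2) + n) + 3/5)² = 32*((-2 + √11) + 3/5)² = 32*((-2 + √11) + 3*(⅕))² = 32*((-2 + √11) + ⅗)² = 32*(-7/5 + √11)²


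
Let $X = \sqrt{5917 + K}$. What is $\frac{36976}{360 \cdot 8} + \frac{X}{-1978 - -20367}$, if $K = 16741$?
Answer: $\frac{2311}{180} + \frac{\sqrt{22658}}{18389} \approx 12.847$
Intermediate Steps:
$X = \sqrt{22658}$ ($X = \sqrt{5917 + 16741} = \sqrt{22658} \approx 150.53$)
$\frac{36976}{360 \cdot 8} + \frac{X}{-1978 - -20367} = \frac{36976}{360 \cdot 8} + \frac{\sqrt{22658}}{-1978 - -20367} = \frac{36976}{2880} + \frac{\sqrt{22658}}{-1978 + 20367} = 36976 \cdot \frac{1}{2880} + \frac{\sqrt{22658}}{18389} = \frac{2311}{180} + \sqrt{22658} \cdot \frac{1}{18389} = \frac{2311}{180} + \frac{\sqrt{22658}}{18389}$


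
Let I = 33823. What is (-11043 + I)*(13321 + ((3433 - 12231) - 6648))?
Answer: -48407500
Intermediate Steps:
(-11043 + I)*(13321 + ((3433 - 12231) - 6648)) = (-11043 + 33823)*(13321 + ((3433 - 12231) - 6648)) = 22780*(13321 + (-8798 - 6648)) = 22780*(13321 - 15446) = 22780*(-2125) = -48407500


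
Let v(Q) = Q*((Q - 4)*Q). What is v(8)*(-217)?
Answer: -55552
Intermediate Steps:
v(Q) = Q²*(-4 + Q) (v(Q) = Q*((-4 + Q)*Q) = Q*(Q*(-4 + Q)) = Q²*(-4 + Q))
v(8)*(-217) = (8²*(-4 + 8))*(-217) = (64*4)*(-217) = 256*(-217) = -55552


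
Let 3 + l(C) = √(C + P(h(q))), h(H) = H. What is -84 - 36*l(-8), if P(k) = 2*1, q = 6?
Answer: 24 - 36*I*√6 ≈ 24.0 - 88.182*I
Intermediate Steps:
P(k) = 2
l(C) = -3 + √(2 + C) (l(C) = -3 + √(C + 2) = -3 + √(2 + C))
-84 - 36*l(-8) = -84 - 36*(-3 + √(2 - 8)) = -84 - 36*(-3 + √(-6)) = -84 - 36*(-3 + I*√6) = -84 + (108 - 36*I*√6) = 24 - 36*I*√6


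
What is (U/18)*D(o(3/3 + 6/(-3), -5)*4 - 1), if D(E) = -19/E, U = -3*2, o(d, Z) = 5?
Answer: ⅓ ≈ 0.33333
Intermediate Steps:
U = -6
(U/18)*D(o(3/3 + 6/(-3), -5)*4 - 1) = (-6/18)*(-19/(5*4 - 1)) = (-6*1/18)*(-19/(20 - 1)) = -(-19)/(3*19) = -⅓*(-1) = ⅓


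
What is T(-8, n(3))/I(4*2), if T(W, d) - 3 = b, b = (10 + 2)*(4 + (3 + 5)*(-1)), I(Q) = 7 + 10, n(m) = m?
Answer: -45/17 ≈ -2.6471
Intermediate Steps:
I(Q) = 17
b = -48 (b = 12*(4 + 8*(-1)) = 12*(4 - 8) = 12*(-4) = -48)
T(W, d) = -45 (T(W, d) = 3 - 48 = -45)
T(-8, n(3))/I(4*2) = -45/17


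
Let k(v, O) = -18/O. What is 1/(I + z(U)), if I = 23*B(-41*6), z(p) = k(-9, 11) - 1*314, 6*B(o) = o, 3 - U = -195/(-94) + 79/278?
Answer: -11/13845 ≈ -0.00079451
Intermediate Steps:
U = 4190/6533 (U = 3 - (-195/(-94) + 79/278) = 3 - (-195*(-1/94) + 79*(1/278)) = 3 - (195/94 + 79/278) = 3 - 1*15409/6533 = 3 - 15409/6533 = 4190/6533 ≈ 0.64136)
B(o) = o/6
z(p) = -3472/11 (z(p) = -18/11 - 1*314 = -18*1/11 - 314 = -18/11 - 314 = -3472/11)
I = -943 (I = 23*((-41*6)/6) = 23*((⅙)*(-246)) = 23*(-41) = -943)
1/(I + z(U)) = 1/(-943 - 3472/11) = 1/(-13845/11) = -11/13845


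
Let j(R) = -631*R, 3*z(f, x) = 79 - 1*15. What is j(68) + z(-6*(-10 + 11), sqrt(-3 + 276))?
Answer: -128660/3 ≈ -42887.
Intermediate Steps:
z(f, x) = 64/3 (z(f, x) = (79 - 1*15)/3 = (79 - 15)/3 = (1/3)*64 = 64/3)
j(68) + z(-6*(-10 + 11), sqrt(-3 + 276)) = -631*68 + 64/3 = -42908 + 64/3 = -128660/3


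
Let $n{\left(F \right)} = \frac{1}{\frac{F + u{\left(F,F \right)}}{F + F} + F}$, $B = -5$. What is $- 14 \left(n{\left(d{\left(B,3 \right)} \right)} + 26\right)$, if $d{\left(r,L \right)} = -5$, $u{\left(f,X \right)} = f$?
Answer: $- \frac{721}{2} \approx -360.5$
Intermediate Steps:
$n{\left(F \right)} = \frac{1}{1 + F}$ ($n{\left(F \right)} = \frac{1}{\frac{F + F}{F + F} + F} = \frac{1}{\frac{2 F}{2 F} + F} = \frac{1}{2 F \frac{1}{2 F} + F} = \frac{1}{1 + F}$)
$- 14 \left(n{\left(d{\left(B,3 \right)} \right)} + 26\right) = - 14 \left(\frac{1}{1 - 5} + 26\right) = - 14 \left(\frac{1}{-4} + 26\right) = - 14 \left(- \frac{1}{4} + 26\right) = \left(-14\right) \frac{103}{4} = - \frac{721}{2}$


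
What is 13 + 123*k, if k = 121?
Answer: 14896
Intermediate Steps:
13 + 123*k = 13 + 123*121 = 13 + 14883 = 14896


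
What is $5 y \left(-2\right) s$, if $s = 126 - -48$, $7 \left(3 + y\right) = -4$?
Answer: $\frac{43500}{7} \approx 6214.3$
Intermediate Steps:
$y = - \frac{25}{7}$ ($y = -3 + \frac{1}{7} \left(-4\right) = -3 - \frac{4}{7} = - \frac{25}{7} \approx -3.5714$)
$s = 174$ ($s = 126 + 48 = 174$)
$5 y \left(-2\right) s = 5 \left(- \frac{25}{7}\right) \left(-2\right) 174 = \left(- \frac{125}{7}\right) \left(-2\right) 174 = \frac{250}{7} \cdot 174 = \frac{43500}{7}$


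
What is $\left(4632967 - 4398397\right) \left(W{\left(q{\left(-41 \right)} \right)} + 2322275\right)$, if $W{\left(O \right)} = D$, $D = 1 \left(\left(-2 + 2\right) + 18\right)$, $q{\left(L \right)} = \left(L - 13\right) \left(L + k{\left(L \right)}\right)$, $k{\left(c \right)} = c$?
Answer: $544740269010$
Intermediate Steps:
$q{\left(L \right)} = 2 L \left(-13 + L\right)$ ($q{\left(L \right)} = \left(L - 13\right) \left(L + L\right) = \left(-13 + L\right) 2 L = 2 L \left(-13 + L\right)$)
$D = 18$ ($D = 1 \left(0 + 18\right) = 1 \cdot 18 = 18$)
$W{\left(O \right)} = 18$
$\left(4632967 - 4398397\right) \left(W{\left(q{\left(-41 \right)} \right)} + 2322275\right) = \left(4632967 - 4398397\right) \left(18 + 2322275\right) = 234570 \cdot 2322293 = 544740269010$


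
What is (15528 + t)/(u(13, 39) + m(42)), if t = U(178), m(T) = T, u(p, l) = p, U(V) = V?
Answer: 15706/55 ≈ 285.56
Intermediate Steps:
t = 178
(15528 + t)/(u(13, 39) + m(42)) = (15528 + 178)/(13 + 42) = 15706/55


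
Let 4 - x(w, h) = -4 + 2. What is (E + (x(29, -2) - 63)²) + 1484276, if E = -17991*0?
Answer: 1487525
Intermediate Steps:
x(w, h) = 6 (x(w, h) = 4 - (-4 + 2) = 4 - 1*(-2) = 4 + 2 = 6)
E = 0
(E + (x(29, -2) - 63)²) + 1484276 = (0 + (6 - 63)²) + 1484276 = (0 + (-57)²) + 1484276 = (0 + 3249) + 1484276 = 3249 + 1484276 = 1487525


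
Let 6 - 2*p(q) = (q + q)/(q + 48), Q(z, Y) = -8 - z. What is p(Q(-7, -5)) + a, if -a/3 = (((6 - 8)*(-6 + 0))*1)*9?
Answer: -15086/47 ≈ -320.98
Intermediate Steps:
p(q) = 3 - q/(48 + q) (p(q) = 3 - (q + q)/(2*(q + 48)) = 3 - 2*q/(2*(48 + q)) = 3 - q/(48 + q))
a = -324 (a = -3*((6 - 8)*(-6 + 0))*1*9 = -3*-2*(-6)*1*9 = -3*12*1*9 = -36*9 = -3*108 = -324)
p(Q(-7, -5)) + a = 2*(72 + (-8 - 1*(-7)))/(48 + (-8 - 1*(-7))) - 324 = 2*(72 + (-8 + 7))/(48 + (-8 + 7)) - 324 = 2*(72 - 1)/(48 - 1) - 324 = 2*71/47 - 324 = 2*(1/47)*71 - 324 = 142/47 - 324 = -15086/47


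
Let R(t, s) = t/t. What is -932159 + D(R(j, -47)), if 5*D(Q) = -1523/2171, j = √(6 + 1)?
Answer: -10118587468/10855 ≈ -9.3216e+5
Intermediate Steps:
j = √7 ≈ 2.6458
R(t, s) = 1
D(Q) = -1523/10855 (D(Q) = (-1523/2171)/5 = (-1523*1/2171)/5 = (⅕)*(-1523/2171) = -1523/10855)
-932159 + D(R(j, -47)) = -932159 - 1523/10855 = -10118587468/10855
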